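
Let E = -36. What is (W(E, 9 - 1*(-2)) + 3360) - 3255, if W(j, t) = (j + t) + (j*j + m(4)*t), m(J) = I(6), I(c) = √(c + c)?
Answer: 1376 + 22*√3 ≈ 1414.1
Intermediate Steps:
I(c) = √2*√c (I(c) = √(2*c) = √2*√c)
m(J) = 2*√3 (m(J) = √2*√6 = 2*√3)
W(j, t) = j + t + j² + 2*t*√3 (W(j, t) = (j + t) + (j*j + (2*√3)*t) = (j + t) + (j² + 2*t*√3) = j + t + j² + 2*t*√3)
(W(E, 9 - 1*(-2)) + 3360) - 3255 = ((-36 + (9 - 1*(-2)) + (-36)² + 2*(9 - 1*(-2))*√3) + 3360) - 3255 = ((-36 + (9 + 2) + 1296 + 2*(9 + 2)*√3) + 3360) - 3255 = ((-36 + 11 + 1296 + 2*11*√3) + 3360) - 3255 = ((-36 + 11 + 1296 + 22*√3) + 3360) - 3255 = ((1271 + 22*√3) + 3360) - 3255 = (4631 + 22*√3) - 3255 = 1376 + 22*√3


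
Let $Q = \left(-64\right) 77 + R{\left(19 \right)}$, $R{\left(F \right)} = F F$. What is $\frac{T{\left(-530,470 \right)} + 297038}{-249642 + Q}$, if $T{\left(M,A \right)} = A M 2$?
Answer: $\frac{201162}{254209} \approx 0.79133$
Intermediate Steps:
$T{\left(M,A \right)} = 2 A M$
$R{\left(F \right)} = F^{2}$
$Q = -4567$ ($Q = \left(-64\right) 77 + 19^{2} = -4928 + 361 = -4567$)
$\frac{T{\left(-530,470 \right)} + 297038}{-249642 + Q} = \frac{2 \cdot 470 \left(-530\right) + 297038}{-249642 - 4567} = \frac{-498200 + 297038}{-254209} = \left(-201162\right) \left(- \frac{1}{254209}\right) = \frac{201162}{254209}$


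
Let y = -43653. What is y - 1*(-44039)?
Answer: 386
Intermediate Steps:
y - 1*(-44039) = -43653 - 1*(-44039) = -43653 + 44039 = 386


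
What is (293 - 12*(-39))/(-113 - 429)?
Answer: -761/542 ≈ -1.4041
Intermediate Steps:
(293 - 12*(-39))/(-113 - 429) = (293 + 468)/(-542) = 761*(-1/542) = -761/542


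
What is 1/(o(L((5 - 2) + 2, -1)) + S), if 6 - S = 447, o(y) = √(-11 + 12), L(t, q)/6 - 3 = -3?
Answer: -1/440 ≈ -0.0022727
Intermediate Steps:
L(t, q) = 0 (L(t, q) = 18 + 6*(-3) = 18 - 18 = 0)
o(y) = 1 (o(y) = √1 = 1)
S = -441 (S = 6 - 1*447 = 6 - 447 = -441)
1/(o(L((5 - 2) + 2, -1)) + S) = 1/(1 - 441) = 1/(-440) = -1/440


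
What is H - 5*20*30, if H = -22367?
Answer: -25367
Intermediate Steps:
H - 5*20*30 = -22367 - 5*20*30 = -22367 - 100*30 = -22367 - 3000 = -25367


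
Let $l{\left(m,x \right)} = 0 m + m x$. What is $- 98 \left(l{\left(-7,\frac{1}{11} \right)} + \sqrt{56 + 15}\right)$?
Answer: $\frac{686}{11} - 98 \sqrt{71} \approx -763.4$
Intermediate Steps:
$l{\left(m,x \right)} = m x$ ($l{\left(m,x \right)} = 0 + m x = m x$)
$- 98 \left(l{\left(-7,\frac{1}{11} \right)} + \sqrt{56 + 15}\right) = - 98 \left(- \frac{7}{11} + \sqrt{56 + 15}\right) = - 98 \left(\left(-7\right) \frac{1}{11} + \sqrt{71}\right) = - 98 \left(- \frac{7}{11} + \sqrt{71}\right) = \frac{686}{11} - 98 \sqrt{71}$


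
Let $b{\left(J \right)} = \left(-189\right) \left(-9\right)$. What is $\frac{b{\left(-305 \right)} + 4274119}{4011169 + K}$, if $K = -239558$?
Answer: $\frac{4275820}{3771611} \approx 1.1337$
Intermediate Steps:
$b{\left(J \right)} = 1701$
$\frac{b{\left(-305 \right)} + 4274119}{4011169 + K} = \frac{1701 + 4274119}{4011169 - 239558} = \frac{4275820}{3771611}$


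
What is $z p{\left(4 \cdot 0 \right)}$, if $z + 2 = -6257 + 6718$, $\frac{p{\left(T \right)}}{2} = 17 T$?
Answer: $0$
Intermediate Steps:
$p{\left(T \right)} = 34 T$ ($p{\left(T \right)} = 2 \cdot 17 T = 34 T$)
$z = 459$ ($z = -2 + \left(-6257 + 6718\right) = -2 + 461 = 459$)
$z p{\left(4 \cdot 0 \right)} = 459 \cdot 34 \cdot 4 \cdot 0 = 459 \cdot 34 \cdot 0 = 459 \cdot 0 = 0$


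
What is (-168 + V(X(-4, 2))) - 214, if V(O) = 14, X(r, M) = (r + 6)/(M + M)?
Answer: -368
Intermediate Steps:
X(r, M) = (6 + r)/(2*M) (X(r, M) = (6 + r)/((2*M)) = (6 + r)*(1/(2*M)) = (6 + r)/(2*M))
(-168 + V(X(-4, 2))) - 214 = (-168 + 14) - 214 = -154 - 214 = -368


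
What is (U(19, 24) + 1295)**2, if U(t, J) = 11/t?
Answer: 605947456/361 ≈ 1.6785e+6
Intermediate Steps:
(U(19, 24) + 1295)**2 = (11/19 + 1295)**2 = (24616/19)**2 = 605947456/361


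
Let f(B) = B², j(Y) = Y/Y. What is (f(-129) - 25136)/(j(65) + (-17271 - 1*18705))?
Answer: 1699/7195 ≈ 0.23614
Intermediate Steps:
j(Y) = 1
(f(-129) - 25136)/(j(65) + (-17271 - 1*18705)) = ((-129)² - 25136)/(1 + (-17271 - 1*18705)) = (16641 - 25136)/(1 + (-17271 - 18705)) = -8495/(1 - 35976) = -8495/(-35975) = -8495*(-1/35975) = 1699/7195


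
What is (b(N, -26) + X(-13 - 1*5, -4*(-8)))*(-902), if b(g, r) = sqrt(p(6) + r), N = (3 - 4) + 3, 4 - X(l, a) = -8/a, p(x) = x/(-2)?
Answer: -7667/2 - 902*I*sqrt(29) ≈ -3833.5 - 4857.4*I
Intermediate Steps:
p(x) = -x/2 (p(x) = x*(-1/2) = -x/2)
X(l, a) = 4 + 8/a (X(l, a) = 4 - (-8)/a = 4 + 8/a)
N = 2 (N = -1 + 3 = 2)
b(g, r) = sqrt(-3 + r) (b(g, r) = sqrt(-1/2*6 + r) = sqrt(-3 + r))
(b(N, -26) + X(-13 - 1*5, -4*(-8)))*(-902) = (sqrt(-3 - 26) + (4 + 8/((-4*(-8)))))*(-902) = (sqrt(-29) + (4 + 8/32))*(-902) = (I*sqrt(29) + (4 + 8*(1/32)))*(-902) = (I*sqrt(29) + (4 + 1/4))*(-902) = (I*sqrt(29) + 17/4)*(-902) = (17/4 + I*sqrt(29))*(-902) = -7667/2 - 902*I*sqrt(29)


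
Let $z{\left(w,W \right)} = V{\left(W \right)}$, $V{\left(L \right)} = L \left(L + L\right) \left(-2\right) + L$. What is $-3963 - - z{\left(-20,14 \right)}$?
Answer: $-4733$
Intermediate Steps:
$V{\left(L \right)} = L - 4 L^{2}$ ($V{\left(L \right)} = L 2 L \left(-2\right) + L = 2 L^{2} \left(-2\right) + L = - 4 L^{2} + L = L - 4 L^{2}$)
$z{\left(w,W \right)} = W \left(1 - 4 W\right)$
$-3963 - - z{\left(-20,14 \right)} = -3963 - - 14 \left(1 - 56\right) = -3963 - - 14 \left(-55\right) = -3963 - \left(-1\right) \left(-770\right) = -3963 - 770 = -4733$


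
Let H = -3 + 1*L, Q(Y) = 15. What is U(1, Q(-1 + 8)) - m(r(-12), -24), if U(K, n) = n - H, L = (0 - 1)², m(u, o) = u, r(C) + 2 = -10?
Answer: 29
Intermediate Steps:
r(C) = -12 (r(C) = -2 - 10 = -12)
L = 1 (L = (-1)² = 1)
H = -2 (H = -3 + 1*1 = -3 + 1 = -2)
U(K, n) = 2 + n (U(K, n) = n - 1*(-2) = n + 2 = 2 + n)
U(1, Q(-1 + 8)) - m(r(-12), -24) = (2 + 15) - 1*(-12) = 17 + 12 = 29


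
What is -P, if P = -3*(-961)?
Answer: -2883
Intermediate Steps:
P = 2883
-P = -1*2883 = -2883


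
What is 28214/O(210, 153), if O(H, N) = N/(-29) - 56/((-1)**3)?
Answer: 818206/1471 ≈ 556.22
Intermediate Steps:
O(H, N) = 56 - N/29 (O(H, N) = N*(-1/29) - 56/(-1) = -N/29 - 56*(-1) = -N/29 + 56 = 56 - N/29)
28214/O(210, 153) = 28214/(56 - 1/29*153) = 28214/(56 - 153/29) = 28214/(1471/29) = 28214*(29/1471) = 818206/1471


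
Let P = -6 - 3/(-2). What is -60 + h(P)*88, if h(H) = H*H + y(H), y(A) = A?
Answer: 1326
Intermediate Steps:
P = -9/2 (P = -6 - 3*(-1)/2 = -6 - 1*(-3/2) = -6 + 3/2 = -9/2 ≈ -4.5000)
h(H) = H + H**2 (h(H) = H*H + H = H**2 + H = H + H**2)
-60 + h(P)*88 = -60 - 9*(1 - 9/2)/2*88 = -60 - 9/2*(-7/2)*88 = -60 + (63/4)*88 = -60 + 1386 = 1326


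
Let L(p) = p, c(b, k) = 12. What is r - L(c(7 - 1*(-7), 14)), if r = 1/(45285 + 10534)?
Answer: -669827/55819 ≈ -12.000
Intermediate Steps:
r = 1/55819 ≈ 1.7915e-5
r - L(c(7 - 1*(-7), 14)) = 1/55819 - 1*12 = 1/55819 - 12 = -669827/55819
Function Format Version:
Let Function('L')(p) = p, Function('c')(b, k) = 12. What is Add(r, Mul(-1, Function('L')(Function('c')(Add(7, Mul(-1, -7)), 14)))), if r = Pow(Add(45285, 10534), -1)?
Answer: Rational(-669827, 55819) ≈ -12.000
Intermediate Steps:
r = Rational(1, 55819) (r = Pow(55819, -1) = Rational(1, 55819) ≈ 1.7915e-5)
Add(r, Mul(-1, Function('L')(Function('c')(Add(7, Mul(-1, -7)), 14)))) = Add(Rational(1, 55819), Mul(-1, 12)) = Add(Rational(1, 55819), -12) = Rational(-669827, 55819)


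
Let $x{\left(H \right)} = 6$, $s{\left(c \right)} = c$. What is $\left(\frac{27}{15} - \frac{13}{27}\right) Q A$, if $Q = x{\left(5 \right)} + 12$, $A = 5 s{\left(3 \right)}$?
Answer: $356$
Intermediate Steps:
$A = 15$ ($A = 5 \cdot 3 = 15$)
$Q = 18$ ($Q = 6 + 12 = 18$)
$\left(\frac{27}{15} - \frac{13}{27}\right) Q A = \left(\frac{27}{15} - \frac{13}{27}\right) 18 \cdot 15 = \left(27 \cdot \frac{1}{15} - \frac{13}{27}\right) 18 \cdot 15 = \left(\frac{9}{5} - \frac{13}{27}\right) 18 \cdot 15 = \frac{178}{135} \cdot 18 \cdot 15 = \frac{356}{15} \cdot 15 = 356$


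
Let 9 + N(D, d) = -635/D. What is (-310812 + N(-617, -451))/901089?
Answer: -191775922/555971913 ≈ -0.34494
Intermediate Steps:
N(D, d) = -9 - 635/D
(-310812 + N(-617, -451))/901089 = (-310812 + (-9 - 635/(-617)))/901089 = (-310812 + (-9 - 635*(-1/617)))*(1/901089) = (-310812 + (-9 + 635/617))*(1/901089) = (-310812 - 4918/617)*(1/901089) = -191775922/617*1/901089 = -191775922/555971913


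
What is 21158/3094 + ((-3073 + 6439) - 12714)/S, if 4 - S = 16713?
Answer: 27317981/3692689 ≈ 7.3979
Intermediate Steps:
S = -16709 (S = 4 - 1*16713 = 4 - 16713 = -16709)
21158/3094 + ((-3073 + 6439) - 12714)/S = 21158/3094 + ((-3073 + 6439) - 12714)/(-16709) = 21158*(1/3094) + (3366 - 12714)*(-1/16709) = 10579/1547 - 9348*(-1/16709) = 10579/1547 + 9348/16709 = 27317981/3692689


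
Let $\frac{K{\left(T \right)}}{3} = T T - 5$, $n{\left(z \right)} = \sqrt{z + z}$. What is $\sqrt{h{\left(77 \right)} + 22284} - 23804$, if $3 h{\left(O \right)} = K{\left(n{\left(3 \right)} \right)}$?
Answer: $-23804 + \sqrt{22285} \approx -23655.0$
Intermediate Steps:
$n{\left(z \right)} = \sqrt{2} \sqrt{z}$ ($n{\left(z \right)} = \sqrt{2 z} = \sqrt{2} \sqrt{z}$)
$K{\left(T \right)} = -15 + 3 T^{2}$ ($K{\left(T \right)} = 3 \left(T T - 5\right) = 3 \left(T^{2} - 5\right) = 3 \left(-5 + T^{2}\right) = -15 + 3 T^{2}$)
$h{\left(O \right)} = 1$ ($h{\left(O \right)} = \frac{-15 + 3 \left(\sqrt{2} \sqrt{3}\right)^{2}}{3} = \frac{-15 + 3 \left(\sqrt{6}\right)^{2}}{3} = \frac{-15 + 3 \cdot 6}{3} = \frac{-15 + 18}{3} = \frac{1}{3} \cdot 3 = 1$)
$\sqrt{h{\left(77 \right)} + 22284} - 23804 = \sqrt{1 + 22284} - 23804 = \sqrt{22285} - 23804 = -23804 + \sqrt{22285}$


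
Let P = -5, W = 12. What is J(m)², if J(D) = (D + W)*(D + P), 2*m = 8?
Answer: 256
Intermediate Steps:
m = 4 (m = (½)*8 = 4)
J(D) = (-5 + D)*(12 + D) (J(D) = (D + 12)*(D - 5) = (12 + D)*(-5 + D) = (-5 + D)*(12 + D))
J(m)² = (-60 + 4² + 7*4)² = (-60 + 16 + 28)² = (-16)² = 256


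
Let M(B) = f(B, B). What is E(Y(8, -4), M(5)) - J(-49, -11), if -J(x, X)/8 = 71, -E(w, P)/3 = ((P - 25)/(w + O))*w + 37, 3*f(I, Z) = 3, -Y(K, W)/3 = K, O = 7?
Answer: 9497/17 ≈ 558.65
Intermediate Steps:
Y(K, W) = -3*K
f(I, Z) = 1 (f(I, Z) = (⅓)*3 = 1)
M(B) = 1
E(w, P) = -111 - 3*w*(-25 + P)/(7 + w) (E(w, P) = -3*(((P - 25)/(w + 7))*w + 37) = -3*(((-25 + P)/(7 + w))*w + 37) = -3*(w*(-25 + P)/(7 + w) + 37) = -3*(37 + w*(-25 + P)/(7 + w)) = -111 - 3*w*(-25 + P)/(7 + w))
J(x, X) = -568 (J(x, X) = -8*71 = -568)
E(Y(8, -4), M(5)) - J(-49, -11) = 3*(-259 - (-36)*8 - 1*1*(-3*8))/(7 - 3*8) - 1*(-568) = 3*(-259 - 12*(-24) - 1*1*(-24))/(7 - 24) + 568 = 3*(-259 + 288 + 24)/(-17) + 568 = 3*(-1/17)*53 + 568 = -159/17 + 568 = 9497/17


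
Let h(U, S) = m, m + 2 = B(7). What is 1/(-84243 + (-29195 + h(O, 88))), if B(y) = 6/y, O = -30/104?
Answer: -7/794074 ≈ -8.8153e-6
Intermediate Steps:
O = -15/52 (O = -30*1/104 = -15/52 ≈ -0.28846)
m = -8/7 (m = -2 + 6/7 = -8/7 ≈ -1.1429)
h(U, S) = -8/7
1/(-84243 + (-29195 + h(O, 88))) = 1/(-84243 + (-29195 - 8/7)) = 1/(-84243 - 204373/7) = 1/(-794074/7) = -7/794074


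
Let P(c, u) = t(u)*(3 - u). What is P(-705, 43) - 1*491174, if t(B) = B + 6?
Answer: -493134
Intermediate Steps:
t(B) = 6 + B
P(c, u) = (3 - u)*(6 + u) (P(c, u) = (6 + u)*(3 - u) = (3 - u)*(6 + u))
P(-705, 43) - 1*491174 = -(-3 + 43)*(6 + 43) - 1*491174 = -1*40*49 - 491174 = -1960 - 491174 = -493134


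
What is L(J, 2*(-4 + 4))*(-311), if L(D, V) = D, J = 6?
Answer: -1866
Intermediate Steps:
L(J, 2*(-4 + 4))*(-311) = 6*(-311) = -1866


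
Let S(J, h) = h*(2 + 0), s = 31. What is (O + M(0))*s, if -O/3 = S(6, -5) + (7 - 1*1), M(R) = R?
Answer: 372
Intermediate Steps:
S(J, h) = 2*h (S(J, h) = h*2 = 2*h)
O = 12 (O = -3*(2*(-5) + (7 - 1*1)) = -3*(-10 + (7 - 1)) = -3*(-10 + 6) = -3*(-4) = 12)
(O + M(0))*s = (12 + 0)*31 = 12*31 = 372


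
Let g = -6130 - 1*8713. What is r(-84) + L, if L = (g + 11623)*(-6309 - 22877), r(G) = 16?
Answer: 93978936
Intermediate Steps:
g = -14843 (g = -6130 - 8713 = -14843)
L = 93978920 (L = (-14843 + 11623)*(-6309 - 22877) = -3220*(-29186) = 93978920)
r(-84) + L = 16 + 93978920 = 93978936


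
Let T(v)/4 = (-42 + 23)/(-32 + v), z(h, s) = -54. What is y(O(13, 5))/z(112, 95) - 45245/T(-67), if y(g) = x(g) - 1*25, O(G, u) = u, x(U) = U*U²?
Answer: -120943685/2052 ≈ -58939.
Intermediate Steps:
x(U) = U³
y(g) = -25 + g³ (y(g) = g³ - 1*25 = g³ - 25 = -25 + g³)
T(v) = -76/(-32 + v) (T(v) = 4*((-42 + 23)/(-32 + v)) = 4*(-19/(-32 + v)) = -76/(-32 + v))
y(O(13, 5))/z(112, 95) - 45245/T(-67) = (-25 + 5³)/(-54) - 45245/((-76/(-32 - 67))) = (-25 + 125)*(-1/54) - 45245/((-76/(-99))) = 100*(-1/54) - 45245/((-76*(-1/99))) = -50/27 - 45245/76/99 = -50/27 - 45245*99/76 = -50/27 - 4479255/76 = -120943685/2052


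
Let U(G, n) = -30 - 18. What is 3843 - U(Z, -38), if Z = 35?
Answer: 3891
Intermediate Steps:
U(G, n) = -48
3843 - U(Z, -38) = 3843 - 1*(-48) = 3843 + 48 = 3891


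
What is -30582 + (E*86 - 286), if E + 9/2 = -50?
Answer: -35555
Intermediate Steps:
E = -109/2 (E = -9/2 - 50 = -109/2 ≈ -54.500)
-30582 + (E*86 - 286) = -30582 + (-109/2*86 - 286) = -30582 + (-4687 - 286) = -30582 - 4973 = -35555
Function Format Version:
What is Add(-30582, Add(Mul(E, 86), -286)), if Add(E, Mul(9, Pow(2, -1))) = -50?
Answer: -35555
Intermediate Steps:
E = Rational(-109, 2) (E = Add(Rational(-9, 2), -50) = Rational(-109, 2) ≈ -54.500)
Add(-30582, Add(Mul(E, 86), -286)) = Add(-30582, Add(Mul(Rational(-109, 2), 86), -286)) = Add(-30582, Add(-4687, -286)) = Add(-30582, -4973) = -35555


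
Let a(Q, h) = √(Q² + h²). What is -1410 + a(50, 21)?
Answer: -1410 + √2941 ≈ -1355.8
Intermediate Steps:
-1410 + a(50, 21) = -1410 + √(50² + 21²) = -1410 + √(2500 + 441) = -1410 + √2941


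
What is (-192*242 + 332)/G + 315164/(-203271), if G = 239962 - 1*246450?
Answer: 1833128435/329705562 ≈ 5.5599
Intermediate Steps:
G = -6488 (G = 239962 - 246450 = -6488)
(-192*242 + 332)/G + 315164/(-203271) = (-192*242 + 332)/(-6488) + 315164/(-203271) = (-46464 + 332)*(-1/6488) + 315164*(-1/203271) = -46132*(-1/6488) - 315164/203271 = 11533/1622 - 315164/203271 = 1833128435/329705562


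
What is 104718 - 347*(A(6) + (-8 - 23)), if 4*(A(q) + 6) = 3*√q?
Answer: 117557 - 1041*√6/4 ≈ 1.1692e+5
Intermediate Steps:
A(q) = -6 + 3*√q/4 (A(q) = -6 + (3*√q)/4 = -6 + 3*√q/4)
104718 - 347*(A(6) + (-8 - 23)) = 104718 - 347*((-6 + 3*√6/4) + (-8 - 23)) = 104718 - 347*((-6 + 3*√6/4) - 31) = 104718 - 347*(-37 + 3*√6/4) = 104718 + (12839 - 1041*√6/4) = 117557 - 1041*√6/4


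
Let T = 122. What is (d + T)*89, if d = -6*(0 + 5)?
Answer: 8188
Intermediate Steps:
d = -30 (d = -6*5 = -30)
(d + T)*89 = (-30 + 122)*89 = 92*89 = 8188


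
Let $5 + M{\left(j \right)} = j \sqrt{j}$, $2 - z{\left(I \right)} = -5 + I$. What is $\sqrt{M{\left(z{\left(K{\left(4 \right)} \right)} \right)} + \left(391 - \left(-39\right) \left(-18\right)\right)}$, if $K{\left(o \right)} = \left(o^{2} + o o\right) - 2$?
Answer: $\sqrt{-316 - 23 i \sqrt{23}} \approx 3.0576 - 18.037 i$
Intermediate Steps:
$K{\left(o \right)} = -2 + 2 o^{2}$ ($K{\left(o \right)} = \left(o^{2} + o^{2}\right) - 2 = 2 o^{2} - 2 = -2 + 2 o^{2}$)
$z{\left(I \right)} = 7 - I$ ($z{\left(I \right)} = 2 - \left(-5 + I\right) = 7 - I$)
$M{\left(j \right)} = -5 + j^{\frac{3}{2}}$ ($M{\left(j \right)} = -5 + j \sqrt{j} = -5 + j^{\frac{3}{2}}$)
$\sqrt{M{\left(z{\left(K{\left(4 \right)} \right)} \right)} + \left(391 - \left(-39\right) \left(-18\right)\right)} = \sqrt{\left(-5 + \left(7 - \left(-2 + 2 \cdot 4^{2}\right)\right)^{\frac{3}{2}}\right) + \left(391 - \left(-39\right) \left(-18\right)\right)} = \sqrt{\left(-5 + \left(7 - \left(-2 + 2 \cdot 16\right)\right)^{\frac{3}{2}}\right) + \left(391 - 702\right)} = \sqrt{\left(-5 + \left(7 - \left(-2 + 32\right)\right)^{\frac{3}{2}}\right) + \left(391 - 702\right)} = \sqrt{\left(-5 + \left(7 - 30\right)^{\frac{3}{2}}\right) - 311} = \sqrt{\left(-5 + \left(-23\right)^{\frac{3}{2}}\right) - 311} = \sqrt{\left(-5 - 23 i \sqrt{23}\right) - 311} = \sqrt{-316 - 23 i \sqrt{23}}$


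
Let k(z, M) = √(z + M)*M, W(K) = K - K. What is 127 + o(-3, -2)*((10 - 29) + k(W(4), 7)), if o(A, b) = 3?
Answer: 70 + 21*√7 ≈ 125.56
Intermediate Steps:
W(K) = 0
k(z, M) = M*√(M + z) (k(z, M) = √(M + z)*M = M*√(M + z))
127 + o(-3, -2)*((10 - 29) + k(W(4), 7)) = 127 + 3*((10 - 29) + 7*√(7 + 0)) = 127 + 3*(-19 + 7*√7) = 127 + (-57 + 21*√7) = 70 + 21*√7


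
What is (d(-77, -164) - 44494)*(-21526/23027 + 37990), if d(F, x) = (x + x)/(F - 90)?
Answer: -6499721047334680/3845509 ≈ -1.6902e+9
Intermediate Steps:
d(F, x) = 2*x/(-90 + F) (d(F, x) = (2*x)/(-90 + F) = 2*x/(-90 + F))
(d(-77, -164) - 44494)*(-21526/23027 + 37990) = (2*(-164)/(-90 - 77) - 44494)*(-21526/23027 + 37990) = (2*(-164)/(-167) - 44494)*(-21526*1/23027 + 37990) = (2*(-164)*(-1/167) - 44494)*(-21526/23027 + 37990) = (328/167 - 44494)*(874774204/23027) = -7430170/167*874774204/23027 = -6499721047334680/3845509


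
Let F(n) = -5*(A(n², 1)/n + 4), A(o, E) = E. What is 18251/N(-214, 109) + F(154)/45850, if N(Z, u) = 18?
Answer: 12886843037/12709620 ≈ 1013.9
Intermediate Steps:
F(n) = -20 - 5/n (F(n) = -5*(1/n + 4) = -5*(4 + 1/n) = -20 - 5/n)
18251/N(-214, 109) + F(154)/45850 = 18251/18 + (-20 - 5/154)/45850 = 18251*(1/18) + (-20 - 5*1/154)*(1/45850) = 18251/18 + (-20 - 5/154)*(1/45850) = 18251/18 - 3085/154*1/45850 = 18251/18 - 617/1412180 = 12886843037/12709620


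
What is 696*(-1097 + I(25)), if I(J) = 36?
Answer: -738456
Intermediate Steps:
696*(-1097 + I(25)) = 696*(-1097 + 36) = 696*(-1061) = -738456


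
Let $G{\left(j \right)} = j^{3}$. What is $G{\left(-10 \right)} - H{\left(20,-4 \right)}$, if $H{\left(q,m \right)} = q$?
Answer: $-1020$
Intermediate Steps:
$G{\left(-10 \right)} - H{\left(20,-4 \right)} = \left(-10\right)^{3} - 20 = -1000 - 20 = -1020$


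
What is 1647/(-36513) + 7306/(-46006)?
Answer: -19029770/93323171 ≈ -0.20391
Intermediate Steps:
1647/(-36513) + 7306/(-46006) = 1647*(-1/36513) + 7306*(-1/46006) = -183/4057 - 3653/23003 = -19029770/93323171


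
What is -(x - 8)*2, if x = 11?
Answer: -6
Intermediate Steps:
-(x - 8)*2 = -(11 - 8)*2 = -3*2 = -1*6 = -6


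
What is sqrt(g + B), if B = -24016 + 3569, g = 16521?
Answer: I*sqrt(3926) ≈ 62.658*I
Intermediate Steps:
B = -20447
sqrt(g + B) = sqrt(16521 - 20447) = sqrt(-3926) = I*sqrt(3926)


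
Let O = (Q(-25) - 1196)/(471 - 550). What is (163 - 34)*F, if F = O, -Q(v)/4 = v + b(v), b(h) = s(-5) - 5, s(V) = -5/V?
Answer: 139320/79 ≈ 1763.5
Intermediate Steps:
b(h) = -4 (b(h) = -5/(-5) - 5 = -5*(-⅕) - 5 = 1 - 5 = -4)
Q(v) = 16 - 4*v (Q(v) = -4*(v - 4) = -4*(-4 + v) = 16 - 4*v)
O = 1080/79 (O = ((16 - 4*(-25)) - 1196)/(471 - 550) = ((16 + 100) - 1196)/(-79) = (116 - 1196)*(-1/79) = -1080*(-1/79) = 1080/79 ≈ 13.671)
F = 1080/79 ≈ 13.671
(163 - 34)*F = (163 - 34)*(1080/79) = 129*(1080/79) = 139320/79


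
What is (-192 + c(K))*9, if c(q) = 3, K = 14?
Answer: -1701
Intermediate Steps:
(-192 + c(K))*9 = (-192 + 3)*9 = -189*9 = -1701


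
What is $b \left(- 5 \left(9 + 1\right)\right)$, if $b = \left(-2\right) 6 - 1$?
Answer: $650$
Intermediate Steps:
$b = -13$ ($b = -12 - 1 = -13$)
$b \left(- 5 \left(9 + 1\right)\right) = - 13 \left(- 5 \left(9 + 1\right)\right) = - 13 \left(\left(-5\right) 10\right) = \left(-13\right) \left(-50\right) = 650$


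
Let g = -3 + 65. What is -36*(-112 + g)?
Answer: 1800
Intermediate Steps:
g = 62
-36*(-112 + g) = -36*(-112 + 62) = -36*(-50) = 1800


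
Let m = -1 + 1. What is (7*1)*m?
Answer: 0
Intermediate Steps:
m = 0
(7*1)*m = (7*1)*0 = 7*0 = 0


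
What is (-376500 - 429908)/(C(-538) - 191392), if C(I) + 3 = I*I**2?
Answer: 806408/155912267 ≈ 0.0051722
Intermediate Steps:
C(I) = -3 + I**3 (C(I) = -3 + I*I**2 = -3 + I**3)
(-376500 - 429908)/(C(-538) - 191392) = (-376500 - 429908)/((-3 + (-538)**3) - 191392) = -806408/((-3 - 155720872) - 191392) = -806408/(-155720875 - 191392) = -806408/(-155912267) = -806408*(-1/155912267) = 806408/155912267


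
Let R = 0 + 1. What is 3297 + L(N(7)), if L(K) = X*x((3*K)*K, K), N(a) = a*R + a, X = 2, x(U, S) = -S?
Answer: 3269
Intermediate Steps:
R = 1
N(a) = 2*a (N(a) = a*1 + a = a + a = 2*a)
L(K) = -2*K (L(K) = 2*(-K) = -2*K)
3297 + L(N(7)) = 3297 - 4*7 = 3297 - 2*14 = 3297 - 28 = 3269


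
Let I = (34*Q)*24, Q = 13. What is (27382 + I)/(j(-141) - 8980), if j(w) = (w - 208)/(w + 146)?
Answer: -189950/45249 ≈ -4.1979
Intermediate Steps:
I = 10608 (I = (34*13)*24 = 442*24 = 10608)
j(w) = (-208 + w)/(146 + w)
(27382 + I)/(j(-141) - 8980) = (27382 + 10608)/((-208 - 141)/(146 - 141) - 8980) = 37990/(-349/5 - 8980) = 37990/(-45249/5) = 37990*(-5/45249) = -189950/45249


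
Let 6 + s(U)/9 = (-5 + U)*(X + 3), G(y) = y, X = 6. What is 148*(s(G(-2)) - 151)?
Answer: -114256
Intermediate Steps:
s(U) = -459 + 81*U (s(U) = -54 + 9*((-5 + U)*(6 + 3)) = -54 + 9*((-5 + U)*9) = -54 + 9*(-45 + 9*U) = -54 + (-405 + 81*U) = -459 + 81*U)
148*(s(G(-2)) - 151) = 148*((-459 + 81*(-2)) - 151) = 148*((-459 - 162) - 151) = 148*(-621 - 151) = 148*(-772) = -114256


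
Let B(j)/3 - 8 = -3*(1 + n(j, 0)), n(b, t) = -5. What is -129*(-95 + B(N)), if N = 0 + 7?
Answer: 4515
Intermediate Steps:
N = 7
B(j) = 60 (B(j) = 24 + 3*(-3*(1 - 5)) = 24 + 3*(-3*(-4)) = 24 + 3*12 = 24 + 36 = 60)
-129*(-95 + B(N)) = -129*(-95 + 60) = -129*(-35) = 4515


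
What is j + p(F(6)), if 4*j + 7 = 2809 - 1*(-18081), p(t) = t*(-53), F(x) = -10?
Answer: 23003/4 ≈ 5750.8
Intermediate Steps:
p(t) = -53*t
j = 20883/4 (j = -7/4 + (2809 - 1*(-18081))/4 = -7/4 + (2809 + 18081)/4 = -7/4 + (¼)*20890 = -7/4 + 10445/2 = 20883/4 ≈ 5220.8)
j + p(F(6)) = 20883/4 - 53*(-10) = 20883/4 + 530 = 23003/4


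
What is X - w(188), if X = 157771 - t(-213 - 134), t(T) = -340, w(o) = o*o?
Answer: 122767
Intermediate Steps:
w(o) = o²
X = 158111 (X = 157771 - 1*(-340) = 157771 + 340 = 158111)
X - w(188) = 158111 - 1*188² = 158111 - 1*35344 = 158111 - 35344 = 122767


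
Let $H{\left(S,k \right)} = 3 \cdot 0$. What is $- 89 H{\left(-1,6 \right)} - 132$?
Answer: $-132$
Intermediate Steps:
$H{\left(S,k \right)} = 0$
$- 89 H{\left(-1,6 \right)} - 132 = \left(-89\right) 0 - 132 = 0 - 132 = -132$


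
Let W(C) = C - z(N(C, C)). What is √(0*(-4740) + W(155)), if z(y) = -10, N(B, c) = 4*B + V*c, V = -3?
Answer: √165 ≈ 12.845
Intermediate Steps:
N(B, c) = -3*c + 4*B (N(B, c) = 4*B - 3*c = -3*c + 4*B)
W(C) = 10 + C (W(C) = C - 1*(-10) = C + 10 = 10 + C)
√(0*(-4740) + W(155)) = √(0*(-4740) + (10 + 155)) = √(0 + 165) = √165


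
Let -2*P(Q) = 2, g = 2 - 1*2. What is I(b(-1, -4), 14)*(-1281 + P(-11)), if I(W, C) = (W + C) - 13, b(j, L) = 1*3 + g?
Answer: -5128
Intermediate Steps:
g = 0 (g = 2 - 2 = 0)
b(j, L) = 3 (b(j, L) = 1*3 + 0 = 3 + 0 = 3)
I(W, C) = -13 + C + W (I(W, C) = (C + W) - 13 = -13 + C + W)
P(Q) = -1 (P(Q) = -1/2*2 = -1)
I(b(-1, -4), 14)*(-1281 + P(-11)) = (-13 + 14 + 3)*(-1281 - 1) = 4*(-1282) = -5128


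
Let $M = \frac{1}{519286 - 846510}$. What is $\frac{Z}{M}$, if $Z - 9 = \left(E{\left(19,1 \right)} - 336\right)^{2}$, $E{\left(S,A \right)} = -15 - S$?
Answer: $-44799910616$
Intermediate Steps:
$M = - \frac{1}{327224}$ ($M = \frac{1}{-327224} = - \frac{1}{327224} \approx -3.056 \cdot 10^{-6}$)
$Z = 136909$ ($Z = 9 + \left(\left(-15 - 19\right) - 336\right)^{2} = 9 + \left(-34 - 336\right)^{2} = 9 + \left(-370\right)^{2} = 9 + 136900 = 136909$)
$\frac{Z}{M} = \frac{136909}{- \frac{1}{327224}} = 136909 \left(-327224\right) = -44799910616$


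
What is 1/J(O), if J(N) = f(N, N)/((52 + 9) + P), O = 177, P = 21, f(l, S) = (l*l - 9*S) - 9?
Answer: 82/29727 ≈ 0.0027584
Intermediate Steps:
f(l, S) = -9 + l**2 - 9*S (f(l, S) = (l**2 - 9*S) - 9 = -9 + l**2 - 9*S)
J(N) = -9/82 - 9*N/82 + N**2/82 (J(N) = (-9 + N**2 - 9*N)/((52 + 9) + 21) = (-9 + N**2 - 9*N)/(61 + 21) = (-9 + N**2 - 9*N)/82 = (-9 + N**2 - 9*N)*(1/82) = -9/82 - 9*N/82 + N**2/82)
1/J(O) = 1/(-9/82 - 9/82*177 + (1/82)*177**2) = 1/(-9/82 - 1593/82 + (1/82)*31329) = 1/(-9/82 - 1593/82 + 31329/82) = 1/(29727/82) = 82/29727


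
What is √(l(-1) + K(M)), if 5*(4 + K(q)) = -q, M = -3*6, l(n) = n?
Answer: I*√35/5 ≈ 1.1832*I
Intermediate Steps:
M = -18
K(q) = -4 - q/5 (K(q) = -4 + (-q)/5 = -4 - q/5)
√(l(-1) + K(M)) = √(-1 + (-4 - ⅕*(-18))) = √(-1 + (-4 + 18/5)) = √(-1 - ⅖) = √(-7/5) = I*√35/5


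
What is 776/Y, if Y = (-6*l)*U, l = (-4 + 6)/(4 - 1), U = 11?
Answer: -194/11 ≈ -17.636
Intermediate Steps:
l = 2/3 ≈ 0.66667
Y = -44 (Y = -6*2/3*11 = -4*11 = -44)
776/Y = 776/(-44) = 776*(-1/44) = -194/11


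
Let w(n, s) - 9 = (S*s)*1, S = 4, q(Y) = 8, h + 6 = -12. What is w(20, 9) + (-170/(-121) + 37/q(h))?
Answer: 49397/968 ≈ 51.030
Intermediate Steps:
h = -18 (h = -6 - 12 = -18)
w(n, s) = 9 + 4*s (w(n, s) = 9 + (4*s)*1 = 9 + 4*s)
w(20, 9) + (-170/(-121) + 37/q(h)) = (9 + 4*9) + (-170/(-121) + 37/8) = (9 + 36) + (-170*(-1/121) + 37*(⅛)) = 45 + (170/121 + 37/8) = 45 + 5837/968 = 49397/968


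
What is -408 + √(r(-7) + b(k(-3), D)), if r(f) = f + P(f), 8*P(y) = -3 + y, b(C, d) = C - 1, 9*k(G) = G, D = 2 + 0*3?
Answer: -408 + I*√345/6 ≈ -408.0 + 3.0957*I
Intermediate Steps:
D = 2 (D = 2 + 0 = 2)
k(G) = G/9
b(C, d) = -1 + C
P(y) = -3/8 + y/8 (P(y) = (-3 + y)/8 = -3/8 + y/8)
r(f) = -3/8 + 9*f/8 (r(f) = f + (-3/8 + f/8) = -3/8 + 9*f/8)
-408 + √(r(-7) + b(k(-3), D)) = -408 + √((-3/8 + (9/8)*(-7)) + (-1 + (⅑)*(-3))) = -408 + √((-3/8 - 63/8) + (-1 - ⅓)) = -408 + √(-33/4 - 4/3) = -408 + √(-115/12) = -408 + I*√345/6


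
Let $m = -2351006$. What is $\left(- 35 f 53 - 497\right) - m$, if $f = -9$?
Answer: $2367204$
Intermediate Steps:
$\left(- 35 f 53 - 497\right) - m = \left(\left(-35\right) \left(-9\right) 53 - 497\right) - -2351006 = \left(315 \cdot 53 - 497\right) + 2351006 = \left(16695 - 497\right) + 2351006 = 16198 + 2351006 = 2367204$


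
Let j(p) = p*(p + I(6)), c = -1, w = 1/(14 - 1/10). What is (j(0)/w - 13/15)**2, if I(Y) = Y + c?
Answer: 169/225 ≈ 0.75111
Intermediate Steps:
w = 10/139 (w = 1/(14 - 1*1/10) = 1/(14 - 1/10) = 1/(139/10) = 10/139 ≈ 0.071942)
I(Y) = -1 + Y (I(Y) = Y - 1 = -1 + Y)
j(p) = p*(5 + p) (j(p) = p*(p + (-1 + 6)) = p*(p + 5) = p*(5 + p))
(j(0)/w - 13/15)**2 = ((0*(5 + 0))/(10/139) - 13/15)**2 = ((0*5)*(139/10) - 13*1/15)**2 = (0*(139/10) - 13/15)**2 = (0 - 13/15)**2 = (-13/15)**2 = 169/225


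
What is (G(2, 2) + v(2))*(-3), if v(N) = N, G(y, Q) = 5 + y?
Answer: -27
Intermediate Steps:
(G(2, 2) + v(2))*(-3) = ((5 + 2) + 2)*(-3) = (7 + 2)*(-3) = 9*(-3) = -27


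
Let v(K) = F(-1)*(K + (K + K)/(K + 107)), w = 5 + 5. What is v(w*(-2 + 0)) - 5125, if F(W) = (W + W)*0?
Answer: -5125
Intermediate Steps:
w = 10
F(W) = 0 (F(W) = (2*W)*0 = 0)
v(K) = 0 (v(K) = 0*(K + (K + K)/(K + 107)) = 0*(K + (2*K)/(107 + K)) = 0*(K + 2*K/(107 + K)) = 0)
v(w*(-2 + 0)) - 5125 = 0 - 5125 = -5125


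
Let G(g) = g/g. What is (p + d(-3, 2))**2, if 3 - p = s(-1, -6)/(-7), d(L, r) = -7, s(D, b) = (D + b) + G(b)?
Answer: 1156/49 ≈ 23.592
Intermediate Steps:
G(g) = 1
s(D, b) = 1 + D + b (s(D, b) = (D + b) + 1 = 1 + D + b)
p = 15/7 (p = 3 - (1 - 1 - 6)/(-7) = 3 - (-6)*(-1)/7 = 3 - 1*6/7 = 3 - 6/7 = 15/7 ≈ 2.1429)
(p + d(-3, 2))**2 = (15/7 - 7)**2 = (-34/7)**2 = 1156/49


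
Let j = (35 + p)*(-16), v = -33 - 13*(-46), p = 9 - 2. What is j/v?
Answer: -672/565 ≈ -1.1894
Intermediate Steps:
p = 7
v = 565 (v = -33 + 598 = 565)
j = -672 (j = (35 + 7)*(-16) = 42*(-16) = -672)
j/v = -672/565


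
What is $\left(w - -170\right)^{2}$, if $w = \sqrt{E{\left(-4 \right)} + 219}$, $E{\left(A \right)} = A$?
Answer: $\left(170 + \sqrt{215}\right)^{2} \approx 34100.0$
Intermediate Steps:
$w = \sqrt{215}$ ($w = \sqrt{-4 + 219} = \sqrt{215} \approx 14.663$)
$\left(w - -170\right)^{2} = \left(\sqrt{215} - -170\right)^{2} = \left(\sqrt{215} + 170\right)^{2} = \left(170 + \sqrt{215}\right)^{2}$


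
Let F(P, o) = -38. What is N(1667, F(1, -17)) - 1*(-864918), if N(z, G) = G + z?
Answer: 866547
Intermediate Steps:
N(1667, F(1, -17)) - 1*(-864918) = (-38 + 1667) - 1*(-864918) = 1629 + 864918 = 866547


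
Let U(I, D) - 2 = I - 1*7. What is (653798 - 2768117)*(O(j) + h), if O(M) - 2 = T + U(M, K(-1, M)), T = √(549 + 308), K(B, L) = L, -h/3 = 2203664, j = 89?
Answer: 13977564163014 - 2114319*√857 ≈ 1.3978e+13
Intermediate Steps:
h = -6610992 (h = -3*2203664 = -6610992)
U(I, D) = -5 + I (U(I, D) = 2 + (I - 1*7) = 2 + (I - 7) = 2 + (-7 + I) = -5 + I)
T = √857 ≈ 29.275
O(M) = -3 + M + √857 (O(M) = 2 + (√857 + (-5 + M)) = 2 + (-5 + M + √857) = -3 + M + √857)
(653798 - 2768117)*(O(j) + h) = (653798 - 2768117)*((-3 + 89 + √857) - 6610992) = -2114319*((86 + √857) - 6610992) = -2114319*(-6610906 + √857) = 13977564163014 - 2114319*√857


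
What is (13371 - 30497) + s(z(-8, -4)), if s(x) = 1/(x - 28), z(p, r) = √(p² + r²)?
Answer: -3014183/176 - √5/176 ≈ -17126.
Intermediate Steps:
s(x) = 1/(-28 + x)
(13371 - 30497) + s(z(-8, -4)) = (13371 - 30497) + 1/(-28 + √((-8)² + (-4)²)) = -17126 + 1/(-28 + √(64 + 16)) = -17126 + 1/(-28 + √80) = -17126 + 1/(-28 + 4*√5)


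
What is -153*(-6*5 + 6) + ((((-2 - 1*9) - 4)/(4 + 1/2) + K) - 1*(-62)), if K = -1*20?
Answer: 11132/3 ≈ 3710.7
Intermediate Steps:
K = -20
-153*(-6*5 + 6) + ((((-2 - 1*9) - 4)/(4 + 1/2) + K) - 1*(-62)) = -153*(-6*5 + 6) + ((((-2 - 1*9) - 4)/(4 + 1/2) - 20) - 1*(-62)) = -153*(-30 + 6) + ((((-2 - 9) - 4)/(4 + ½) - 20) + 62) = -153*(-24) + (((-11 - 4)/(9/2) - 20) + 62) = 3672 + ((-15*2/9 - 20) + 62) = 3672 + ((-10/3 - 20) + 62) = 3672 + (-70/3 + 62) = 3672 + 116/3 = 11132/3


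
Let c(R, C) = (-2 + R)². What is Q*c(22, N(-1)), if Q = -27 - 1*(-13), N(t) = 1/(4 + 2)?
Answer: -5600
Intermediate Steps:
N(t) = ⅙ (N(t) = 1/6 = ⅙)
Q = -14 (Q = -27 + 13 = -14)
Q*c(22, N(-1)) = -14*(-2 + 22)² = -14*20² = -14*400 = -5600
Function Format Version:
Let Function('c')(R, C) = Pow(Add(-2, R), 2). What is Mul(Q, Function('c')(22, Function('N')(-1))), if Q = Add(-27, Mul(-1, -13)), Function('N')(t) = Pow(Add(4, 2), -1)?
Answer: -5600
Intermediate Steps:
Function('N')(t) = Rational(1, 6) (Function('N')(t) = Pow(6, -1) = Rational(1, 6))
Q = -14 (Q = Add(-27, 13) = -14)
Mul(Q, Function('c')(22, Function('N')(-1))) = Mul(-14, Pow(Add(-2, 22), 2)) = Mul(-14, Pow(20, 2)) = Mul(-14, 400) = -5600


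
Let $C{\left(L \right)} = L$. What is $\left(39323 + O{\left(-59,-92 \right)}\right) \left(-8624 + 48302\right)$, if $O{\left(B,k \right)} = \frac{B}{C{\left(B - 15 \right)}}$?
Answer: $\frac{57730716279}{37} \approx 1.5603 \cdot 10^{9}$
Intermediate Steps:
$O{\left(B,k \right)} = \frac{B}{-15 + B}$ ($O{\left(B,k \right)} = \frac{B}{B - 15} = \frac{B}{-15 + B}$)
$\left(39323 + O{\left(-59,-92 \right)}\right) \left(-8624 + 48302\right) = \left(39323 - \frac{59}{-15 - 59}\right) \left(-8624 + 48302\right) = \left(39323 - \frac{59}{-74}\right) 39678 = \left(39323 - - \frac{59}{74}\right) 39678 = \left(39323 + \frac{59}{74}\right) 39678 = \frac{2909961}{74} \cdot 39678 = \frac{57730716279}{37}$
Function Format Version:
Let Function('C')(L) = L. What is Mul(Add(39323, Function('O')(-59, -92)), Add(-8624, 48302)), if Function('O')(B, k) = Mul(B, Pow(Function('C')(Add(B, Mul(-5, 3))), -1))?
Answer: Rational(57730716279, 37) ≈ 1.5603e+9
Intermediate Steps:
Function('O')(B, k) = Mul(B, Pow(Add(-15, B), -1)) (Function('O')(B, k) = Mul(B, Pow(Add(B, Mul(-5, 3)), -1)) = Mul(B, Pow(Add(B, -15), -1)) = Mul(B, Pow(Add(-15, B), -1)))
Mul(Add(39323, Function('O')(-59, -92)), Add(-8624, 48302)) = Mul(Add(39323, Mul(-59, Pow(Add(-15, -59), -1))), Add(-8624, 48302)) = Mul(Add(39323, Mul(-59, Pow(-74, -1))), 39678) = Mul(Add(39323, Mul(-59, Rational(-1, 74))), 39678) = Mul(Add(39323, Rational(59, 74)), 39678) = Mul(Rational(2909961, 74), 39678) = Rational(57730716279, 37)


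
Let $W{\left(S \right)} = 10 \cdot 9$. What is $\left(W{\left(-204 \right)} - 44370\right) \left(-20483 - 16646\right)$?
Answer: $1644072120$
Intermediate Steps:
$W{\left(S \right)} = 90$
$\left(W{\left(-204 \right)} - 44370\right) \left(-20483 - 16646\right) = \left(90 - 44370\right) \left(-20483 - 16646\right) = \left(-44280\right) \left(-37129\right) = 1644072120$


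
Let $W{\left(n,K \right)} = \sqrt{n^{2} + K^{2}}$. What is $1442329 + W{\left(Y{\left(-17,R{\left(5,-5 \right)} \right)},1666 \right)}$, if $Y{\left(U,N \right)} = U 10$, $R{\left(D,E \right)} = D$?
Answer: $1442329 + 34 \sqrt{2426} \approx 1.444 \cdot 10^{6}$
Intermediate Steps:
$Y{\left(U,N \right)} = 10 U$
$W{\left(n,K \right)} = \sqrt{K^{2} + n^{2}}$
$1442329 + W{\left(Y{\left(-17,R{\left(5,-5 \right)} \right)},1666 \right)} = 1442329 + \sqrt{1666^{2} + \left(10 \left(-17\right)\right)^{2}} = 1442329 + \sqrt{2775556 + \left(-170\right)^{2}} = 1442329 + \sqrt{2775556 + 28900} = 1442329 + \sqrt{2804456} = 1442329 + 34 \sqrt{2426}$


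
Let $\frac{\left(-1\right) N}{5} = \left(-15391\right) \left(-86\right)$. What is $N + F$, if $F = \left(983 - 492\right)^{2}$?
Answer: $-6377049$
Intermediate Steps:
$F = 241081$ ($F = 491^{2} = 241081$)
$N = -6618130$ ($N = - 5 \left(\left(-15391\right) \left(-86\right)\right) = \left(-5\right) 1323626 = -6618130$)
$N + F = -6618130 + 241081 = -6377049$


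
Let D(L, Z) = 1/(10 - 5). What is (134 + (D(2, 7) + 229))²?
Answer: 3297856/25 ≈ 1.3191e+5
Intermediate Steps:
D(L, Z) = ⅕ (D(L, Z) = 1/5 = ⅕)
(134 + (D(2, 7) + 229))² = (134 + (⅕ + 229))² = (134 + 1146/5)² = (1816/5)² = 3297856/25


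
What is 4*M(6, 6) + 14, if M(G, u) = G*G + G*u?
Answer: 302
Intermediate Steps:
M(G, u) = G² + G*u
4*M(6, 6) + 14 = 4*(6*(6 + 6)) + 14 = 4*(6*12) + 14 = 4*72 + 14 = 288 + 14 = 302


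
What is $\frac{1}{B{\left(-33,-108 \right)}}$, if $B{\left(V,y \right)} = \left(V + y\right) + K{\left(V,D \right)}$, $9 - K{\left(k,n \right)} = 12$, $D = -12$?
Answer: $- \frac{1}{144} \approx -0.0069444$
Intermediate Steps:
$K{\left(k,n \right)} = -3$ ($K{\left(k,n \right)} = 9 - 12 = -3$)
$B{\left(V,y \right)} = -3 + V + y$ ($B{\left(V,y \right)} = \left(V + y\right) - 3 = -3 + V + y$)
$\frac{1}{B{\left(-33,-108 \right)}} = \frac{1}{-3 - 33 - 108} = \frac{1}{-144} = - \frac{1}{144}$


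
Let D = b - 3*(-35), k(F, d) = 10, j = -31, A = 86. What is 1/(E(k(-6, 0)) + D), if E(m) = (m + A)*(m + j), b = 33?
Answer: -1/1878 ≈ -0.00053248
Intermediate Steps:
E(m) = (-31 + m)*(86 + m) (E(m) = (m + 86)*(m - 31) = (86 + m)*(-31 + m) = (-31 + m)*(86 + m))
D = 138 (D = 33 - 3*(-35) = 33 + 105 = 138)
1/(E(k(-6, 0)) + D) = 1/((-2666 + 10**2 + 55*10) + 138) = 1/((-2666 + 100 + 550) + 138) = 1/(-2016 + 138) = 1/(-1878) = -1/1878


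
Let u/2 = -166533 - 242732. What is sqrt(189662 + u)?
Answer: 2*I*sqrt(157217) ≈ 793.01*I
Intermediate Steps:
u = -818530 (u = 2*(-166533 - 242732) = 2*(-409265) = -818530)
sqrt(189662 + u) = sqrt(189662 - 818530) = sqrt(-628868) = 2*I*sqrt(157217)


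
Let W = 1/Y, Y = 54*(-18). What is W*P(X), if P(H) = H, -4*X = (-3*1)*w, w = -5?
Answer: 5/1296 ≈ 0.0038580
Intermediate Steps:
X = -15/4 (X = -(-3*1)*(-5)/4 = -(-3)*(-5)/4 = -¼*15 = -15/4 ≈ -3.7500)
Y = -972
W = -1/972 (W = 1/(-972) = -1/972 ≈ -0.0010288)
W*P(X) = -1/972*(-15/4) = 5/1296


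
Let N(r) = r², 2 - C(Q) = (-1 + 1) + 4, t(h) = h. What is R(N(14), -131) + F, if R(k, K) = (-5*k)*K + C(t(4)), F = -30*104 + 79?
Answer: 125337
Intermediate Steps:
F = -3041 (F = -3120 + 79 = -3041)
C(Q) = -2 (C(Q) = 2 - ((-1 + 1) + 4) = 2 - (0 + 4) = 2 - 1*4 = 2 - 4 = -2)
R(k, K) = -2 - 5*K*k (R(k, K) = (-5*k)*K - 2 = -5*K*k - 2 = -2 - 5*K*k)
R(N(14), -131) + F = (-2 - 5*(-131)*14²) - 3041 = (-2 - 5*(-131)*196) - 3041 = (-2 + 128380) - 3041 = 128378 - 3041 = 125337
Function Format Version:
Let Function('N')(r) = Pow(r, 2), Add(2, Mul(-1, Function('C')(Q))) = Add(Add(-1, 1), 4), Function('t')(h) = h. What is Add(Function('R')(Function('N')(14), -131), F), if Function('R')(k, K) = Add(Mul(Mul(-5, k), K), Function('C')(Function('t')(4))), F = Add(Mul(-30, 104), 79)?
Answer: 125337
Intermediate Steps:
F = -3041 (F = Add(-3120, 79) = -3041)
Function('C')(Q) = -2 (Function('C')(Q) = Add(2, Mul(-1, Add(Add(-1, 1), 4))) = Add(2, Mul(-1, Add(0, 4))) = Add(2, Mul(-1, 4)) = Add(2, -4) = -2)
Function('R')(k, K) = Add(-2, Mul(-5, K, k)) (Function('R')(k, K) = Add(Mul(Mul(-5, k), K), -2) = Add(Mul(-5, K, k), -2) = Add(-2, Mul(-5, K, k)))
Add(Function('R')(Function('N')(14), -131), F) = Add(Add(-2, Mul(-5, -131, Pow(14, 2))), -3041) = Add(Add(-2, Mul(-5, -131, 196)), -3041) = Add(Add(-2, 128380), -3041) = Add(128378, -3041) = 125337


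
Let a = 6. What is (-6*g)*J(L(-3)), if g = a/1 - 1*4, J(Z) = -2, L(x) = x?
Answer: 24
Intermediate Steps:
g = 2 (g = 6/1 - 1*4 = 6*1 - 4 = 6 - 4 = 2)
(-6*g)*J(L(-3)) = -6*2*(-2) = -12*(-2) = 24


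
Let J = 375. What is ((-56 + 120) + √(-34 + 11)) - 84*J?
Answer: -31436 + I*√23 ≈ -31436.0 + 4.7958*I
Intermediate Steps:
((-56 + 120) + √(-34 + 11)) - 84*J = ((-56 + 120) + √(-34 + 11)) - 84*375 = (64 + √(-23)) - 31500 = (64 + I*√23) - 31500 = -31436 + I*√23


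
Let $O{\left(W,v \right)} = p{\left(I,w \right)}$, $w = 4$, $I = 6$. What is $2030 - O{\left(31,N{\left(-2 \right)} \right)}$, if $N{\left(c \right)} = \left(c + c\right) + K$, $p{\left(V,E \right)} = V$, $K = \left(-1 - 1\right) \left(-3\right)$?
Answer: $2024$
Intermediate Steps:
$K = 6$ ($K = \left(-2\right) \left(-3\right) = 6$)
$N{\left(c \right)} = 6 + 2 c$ ($N{\left(c \right)} = \left(c + c\right) + 6 = 2 c + 6 = 6 + 2 c$)
$O{\left(W,v \right)} = 6$
$2030 - O{\left(31,N{\left(-2 \right)} \right)} = 2030 - 6 = 2024$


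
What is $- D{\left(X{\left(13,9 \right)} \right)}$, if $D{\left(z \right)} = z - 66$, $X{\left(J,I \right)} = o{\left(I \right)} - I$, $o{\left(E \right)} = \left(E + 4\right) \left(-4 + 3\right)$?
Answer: $88$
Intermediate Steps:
$o{\left(E \right)} = -4 - E$ ($o{\left(E \right)} = \left(4 + E\right) \left(-1\right) = -4 - E$)
$X{\left(J,I \right)} = -4 - 2 I$ ($X{\left(J,I \right)} = \left(-4 - I\right) - I = -4 - 2 I$)
$D{\left(z \right)} = -66 + z$ ($D{\left(z \right)} = z - 66 = -66 + z$)
$- D{\left(X{\left(13,9 \right)} \right)} = - (-66 - 22) = \left(-1\right) \left(-88\right) = 88$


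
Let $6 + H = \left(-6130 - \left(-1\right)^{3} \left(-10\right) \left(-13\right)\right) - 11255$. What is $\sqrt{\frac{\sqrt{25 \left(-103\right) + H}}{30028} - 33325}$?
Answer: $\frac{\sqrt{-7512128031700 + 45042 i \sqrt{551}}}{15014} \approx 1.2847 \cdot 10^{-5} + 182.55 i$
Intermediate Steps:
$H = -17261$ ($H = -6 - \left(17385 + \left(-1\right)^{3} \left(-10\right) \left(-13\right)\right) = -6 - \left(17385 + \left(-1\right) \left(-10\right) \left(-13\right)\right) = -6 - \left(17385 - 130\right) = -6 - 17255 = -17261$)
$\sqrt{\frac{\sqrt{25 \left(-103\right) + H}}{30028} - 33325} = \sqrt{\frac{\sqrt{25 \left(-103\right) - 17261}}{30028} - 33325} = \sqrt{\sqrt{-2575 - 17261} \cdot \frac{1}{30028} - 33325} = \sqrt{\sqrt{-19836} \cdot \frac{1}{30028} - 33325} = \sqrt{6 i \sqrt{551} \cdot \frac{1}{30028} - 33325} = \sqrt{\frac{3 i \sqrt{551}}{15014} - 33325} = \sqrt{-33325 + \frac{3 i \sqrt{551}}{15014}}$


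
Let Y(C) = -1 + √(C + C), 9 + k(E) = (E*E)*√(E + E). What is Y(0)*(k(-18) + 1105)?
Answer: -1096 - 1944*I ≈ -1096.0 - 1944.0*I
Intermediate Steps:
k(E) = -9 + √2*E^(5/2) (k(E) = -9 + (E*E)*√(E + E) = -9 + E²*√(2*E) = -9 + E²*(√2*√E) = -9 + √2*E^(5/2))
Y(C) = -1 + √2*√C (Y(C) = -1 + √(2*C) = -1 + √2*√C)
Y(0)*(k(-18) + 1105) = (-1 + √2*√0)*((-9 + √2*(-18)^(5/2)) + 1105) = (-1 + √2*0)*((-9 + √2*(972*I*√2)) + 1105) = (-1 + 0)*((-9 + 1944*I) + 1105) = -(1096 + 1944*I) = -1096 - 1944*I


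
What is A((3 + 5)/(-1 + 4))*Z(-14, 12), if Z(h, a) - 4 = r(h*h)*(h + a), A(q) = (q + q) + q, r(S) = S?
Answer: -3104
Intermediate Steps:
A(q) = 3*q (A(q) = 2*q + q = 3*q)
Z(h, a) = 4 + h²*(a + h) (Z(h, a) = 4 + (h*h)*(h + a) = 4 + h²*(a + h))
A((3 + 5)/(-1 + 4))*Z(-14, 12) = (3*((3 + 5)/(-1 + 4)))*(4 + (-14)³ + 12*(-14)²) = (3*(8/3))*(4 - 2744 + 12*196) = (3*(8*(⅓)))*(4 - 2744 + 2352) = (3*(8/3))*(-388) = 8*(-388) = -3104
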